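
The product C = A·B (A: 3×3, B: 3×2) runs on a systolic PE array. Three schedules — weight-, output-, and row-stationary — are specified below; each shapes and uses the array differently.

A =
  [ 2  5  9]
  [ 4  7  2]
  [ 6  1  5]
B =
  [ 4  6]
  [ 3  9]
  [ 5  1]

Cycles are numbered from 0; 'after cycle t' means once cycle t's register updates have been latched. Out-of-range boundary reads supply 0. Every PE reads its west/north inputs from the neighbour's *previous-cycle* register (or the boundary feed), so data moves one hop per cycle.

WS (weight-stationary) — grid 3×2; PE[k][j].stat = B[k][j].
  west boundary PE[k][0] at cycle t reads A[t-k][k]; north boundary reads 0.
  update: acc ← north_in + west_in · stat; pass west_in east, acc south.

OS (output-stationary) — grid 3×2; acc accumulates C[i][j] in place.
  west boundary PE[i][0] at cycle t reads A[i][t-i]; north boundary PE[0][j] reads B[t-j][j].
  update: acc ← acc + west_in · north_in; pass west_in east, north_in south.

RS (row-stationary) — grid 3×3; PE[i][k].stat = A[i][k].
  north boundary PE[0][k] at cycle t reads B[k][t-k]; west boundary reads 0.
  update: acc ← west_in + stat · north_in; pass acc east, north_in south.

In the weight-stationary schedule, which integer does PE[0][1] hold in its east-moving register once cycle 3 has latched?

register = 6

WS (3×2). Following PE[0][1] plus its west/north inputs:
  [0] (0,0) acc=8 (h:2 v:8)
  [0] (0,1) acc=0 (h:0 v:0)
  [1] (0,0) acc=16 (h:4 v:16)
  [1] (0,1) acc=12 (h:2 v:12)
  [2] (0,0) acc=24 (h:6 v:24)
  [2] (0,1) acc=24 (h:4 v:24)
  [3] (0,0) acc=0 (h:0 v:0)
  [3] (0,1) acc=36 (h:6 v:36)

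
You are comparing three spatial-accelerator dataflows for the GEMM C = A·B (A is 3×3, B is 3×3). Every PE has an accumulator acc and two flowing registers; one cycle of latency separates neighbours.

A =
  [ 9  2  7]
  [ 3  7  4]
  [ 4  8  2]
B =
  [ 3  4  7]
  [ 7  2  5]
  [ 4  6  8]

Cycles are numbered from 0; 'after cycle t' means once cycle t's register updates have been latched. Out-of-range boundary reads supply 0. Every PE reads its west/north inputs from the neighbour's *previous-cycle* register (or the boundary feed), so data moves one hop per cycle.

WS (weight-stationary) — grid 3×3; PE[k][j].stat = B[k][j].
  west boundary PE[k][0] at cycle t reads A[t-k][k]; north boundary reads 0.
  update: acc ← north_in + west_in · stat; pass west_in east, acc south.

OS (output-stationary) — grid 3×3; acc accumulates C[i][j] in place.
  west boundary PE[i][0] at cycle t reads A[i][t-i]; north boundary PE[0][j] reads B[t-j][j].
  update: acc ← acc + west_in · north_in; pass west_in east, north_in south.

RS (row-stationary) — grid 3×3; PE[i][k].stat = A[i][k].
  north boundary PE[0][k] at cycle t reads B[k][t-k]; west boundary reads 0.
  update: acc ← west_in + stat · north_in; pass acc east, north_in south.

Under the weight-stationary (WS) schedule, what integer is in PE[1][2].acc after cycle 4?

WS (3×3). Following PE[1][2] plus its west/north inputs:
  0: (0,2).acc=0  regs=<0,0>
  0: (1,1).acc=0  regs=<0,0>
  0: (1,2).acc=0  regs=<0,0>
  1: (0,2).acc=0  regs=<0,0>
  1: (1,1).acc=0  regs=<0,0>
  1: (1,2).acc=0  regs=<0,0>
  2: (0,2).acc=63  regs=<9,63>
  2: (1,1).acc=40  regs=<2,40>
  2: (1,2).acc=0  regs=<0,0>
  3: (0,2).acc=21  regs=<3,21>
  3: (1,1).acc=26  regs=<7,26>
  3: (1,2).acc=73  regs=<2,73>
  4: (0,2).acc=28  regs=<4,28>
  4: (1,1).acc=32  regs=<8,32>
  4: (1,2).acc=56  regs=<7,56>

PE[1][2].acc = 56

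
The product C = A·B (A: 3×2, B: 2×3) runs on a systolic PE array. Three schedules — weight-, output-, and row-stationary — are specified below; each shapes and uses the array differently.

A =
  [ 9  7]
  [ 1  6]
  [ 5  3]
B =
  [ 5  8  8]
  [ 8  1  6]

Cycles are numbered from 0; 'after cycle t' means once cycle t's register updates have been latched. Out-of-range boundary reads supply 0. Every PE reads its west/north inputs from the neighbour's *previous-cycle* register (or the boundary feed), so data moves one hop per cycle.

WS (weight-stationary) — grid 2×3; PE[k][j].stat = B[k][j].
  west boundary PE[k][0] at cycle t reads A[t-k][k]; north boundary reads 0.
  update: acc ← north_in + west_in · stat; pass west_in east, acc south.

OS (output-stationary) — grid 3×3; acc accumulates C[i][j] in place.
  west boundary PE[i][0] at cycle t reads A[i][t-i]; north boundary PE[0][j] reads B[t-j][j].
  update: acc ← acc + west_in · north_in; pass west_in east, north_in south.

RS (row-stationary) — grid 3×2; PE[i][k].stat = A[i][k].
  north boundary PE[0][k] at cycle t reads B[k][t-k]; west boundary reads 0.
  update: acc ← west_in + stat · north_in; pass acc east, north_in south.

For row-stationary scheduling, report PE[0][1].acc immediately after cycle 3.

RS (3×2). Following PE[0][1] plus its west/north inputs:
  [0] (0,0) acc=45 (h:45 v:5)
  [0] (0,1) acc=0 (h:0 v:0)
  [1] (0,0) acc=72 (h:72 v:8)
  [1] (0,1) acc=101 (h:101 v:8)
  [2] (0,0) acc=72 (h:72 v:8)
  [2] (0,1) acc=79 (h:79 v:1)
  [3] (0,0) acc=0 (h:0 v:0)
  [3] (0,1) acc=114 (h:114 v:6)

PE[0][1].acc = 114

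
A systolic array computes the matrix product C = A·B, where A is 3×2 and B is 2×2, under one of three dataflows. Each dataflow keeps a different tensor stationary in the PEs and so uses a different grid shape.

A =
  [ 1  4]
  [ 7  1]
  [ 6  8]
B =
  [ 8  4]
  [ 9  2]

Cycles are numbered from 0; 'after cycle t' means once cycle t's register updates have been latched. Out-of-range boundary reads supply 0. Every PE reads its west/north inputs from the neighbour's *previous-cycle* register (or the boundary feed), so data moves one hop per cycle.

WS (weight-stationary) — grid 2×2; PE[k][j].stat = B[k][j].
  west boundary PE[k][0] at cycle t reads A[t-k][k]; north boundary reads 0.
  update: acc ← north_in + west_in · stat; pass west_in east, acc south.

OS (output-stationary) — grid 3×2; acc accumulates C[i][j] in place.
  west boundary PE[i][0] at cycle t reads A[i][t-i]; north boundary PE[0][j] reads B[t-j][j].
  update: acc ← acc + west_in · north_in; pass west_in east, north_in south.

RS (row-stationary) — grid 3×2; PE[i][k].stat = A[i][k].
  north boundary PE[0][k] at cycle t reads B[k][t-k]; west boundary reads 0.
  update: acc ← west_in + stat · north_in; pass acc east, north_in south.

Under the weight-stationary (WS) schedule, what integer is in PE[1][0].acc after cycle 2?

WS 2×2: PE[1][0] cycle-by-cycle (with neighbour feeds):
  t=0 PE[0][0]: acc=8 h=1 v=8
  t=0 PE[1][0]: acc=0 h=0 v=0
  t=1 PE[0][0]: acc=56 h=7 v=56
  t=1 PE[1][0]: acc=44 h=4 v=44
  t=2 PE[0][0]: acc=48 h=6 v=48
  t=2 PE[1][0]: acc=65 h=1 v=65

PE[1][0].acc = 65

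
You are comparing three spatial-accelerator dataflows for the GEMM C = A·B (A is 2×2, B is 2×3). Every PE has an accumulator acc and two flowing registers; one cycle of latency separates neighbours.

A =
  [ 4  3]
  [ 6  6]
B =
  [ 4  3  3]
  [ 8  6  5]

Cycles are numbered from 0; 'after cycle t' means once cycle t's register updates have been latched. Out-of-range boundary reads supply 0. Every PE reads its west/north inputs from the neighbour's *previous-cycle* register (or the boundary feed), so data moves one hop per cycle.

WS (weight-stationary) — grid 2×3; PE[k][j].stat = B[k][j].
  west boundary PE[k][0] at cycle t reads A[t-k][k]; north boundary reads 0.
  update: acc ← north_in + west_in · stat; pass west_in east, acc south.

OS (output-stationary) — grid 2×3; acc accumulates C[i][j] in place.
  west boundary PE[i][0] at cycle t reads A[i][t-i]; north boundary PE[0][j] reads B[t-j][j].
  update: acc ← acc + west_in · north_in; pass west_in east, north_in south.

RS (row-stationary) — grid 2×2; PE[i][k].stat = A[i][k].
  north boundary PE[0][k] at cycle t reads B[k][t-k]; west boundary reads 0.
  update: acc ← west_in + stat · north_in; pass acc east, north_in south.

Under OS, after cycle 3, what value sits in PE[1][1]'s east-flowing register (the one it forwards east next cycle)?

OS on a 2×3 grid — tracing PE[1][1] and its feeders:
  @0  [0,1]  acc 0  |  →0  ↓0
  @0  [1,0]  acc 0  |  →0  ↓0
  @0  [1,1]  acc 0  |  →0  ↓0
  @1  [0,1]  acc 12  |  →4  ↓3
  @1  [1,0]  acc 24  |  →6  ↓4
  @1  [1,1]  acc 0  |  →0  ↓0
  @2  [0,1]  acc 30  |  →3  ↓6
  @2  [1,0]  acc 72  |  →6  ↓8
  @2  [1,1]  acc 18  |  →6  ↓3
  @3  [0,1]  acc 30  |  →0  ↓0
  @3  [1,0]  acc 72  |  →0  ↓0
  @3  [1,1]  acc 54  |  →6  ↓6

register = 6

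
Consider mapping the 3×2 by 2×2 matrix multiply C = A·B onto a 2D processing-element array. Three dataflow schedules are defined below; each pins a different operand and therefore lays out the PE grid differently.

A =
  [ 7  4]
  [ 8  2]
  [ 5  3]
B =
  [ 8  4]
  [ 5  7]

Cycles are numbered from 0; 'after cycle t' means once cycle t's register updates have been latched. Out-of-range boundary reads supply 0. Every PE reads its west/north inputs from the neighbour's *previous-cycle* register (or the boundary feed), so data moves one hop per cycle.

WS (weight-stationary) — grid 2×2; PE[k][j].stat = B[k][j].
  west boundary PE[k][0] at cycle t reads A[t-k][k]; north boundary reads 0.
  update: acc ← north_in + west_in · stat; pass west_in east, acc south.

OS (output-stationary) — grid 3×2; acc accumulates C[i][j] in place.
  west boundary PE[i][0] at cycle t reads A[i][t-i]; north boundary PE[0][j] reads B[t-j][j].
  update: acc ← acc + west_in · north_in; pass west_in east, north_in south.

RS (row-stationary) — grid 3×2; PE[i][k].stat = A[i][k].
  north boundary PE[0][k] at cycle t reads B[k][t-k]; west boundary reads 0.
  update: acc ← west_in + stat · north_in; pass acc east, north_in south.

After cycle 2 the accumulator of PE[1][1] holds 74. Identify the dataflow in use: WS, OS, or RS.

— WS: 2×2; PE[1][1] trace:
  after 0 — PE[1][1] acc=0, pass-E 0, pass-S 0
  after 1 — PE[1][1] acc=0, pass-E 0, pass-S 0
  after 2 — PE[1][1] acc=56, pass-E 4, pass-S 56
— OS: 3×2; PE[1][1] trace:
  after 0 — PE[1][1] acc=0, pass-E 0, pass-S 0
  after 1 — PE[1][1] acc=0, pass-E 0, pass-S 0
  after 2 — PE[1][1] acc=32, pass-E 8, pass-S 4
— RS: 3×2; PE[1][1] trace:
  after 0 — PE[1][1] acc=0, pass-E 0, pass-S 0
  after 1 — PE[1][1] acc=0, pass-E 0, pass-S 0
  after 2 — PE[1][1] acc=74, pass-E 74, pass-S 5

dataflow = RS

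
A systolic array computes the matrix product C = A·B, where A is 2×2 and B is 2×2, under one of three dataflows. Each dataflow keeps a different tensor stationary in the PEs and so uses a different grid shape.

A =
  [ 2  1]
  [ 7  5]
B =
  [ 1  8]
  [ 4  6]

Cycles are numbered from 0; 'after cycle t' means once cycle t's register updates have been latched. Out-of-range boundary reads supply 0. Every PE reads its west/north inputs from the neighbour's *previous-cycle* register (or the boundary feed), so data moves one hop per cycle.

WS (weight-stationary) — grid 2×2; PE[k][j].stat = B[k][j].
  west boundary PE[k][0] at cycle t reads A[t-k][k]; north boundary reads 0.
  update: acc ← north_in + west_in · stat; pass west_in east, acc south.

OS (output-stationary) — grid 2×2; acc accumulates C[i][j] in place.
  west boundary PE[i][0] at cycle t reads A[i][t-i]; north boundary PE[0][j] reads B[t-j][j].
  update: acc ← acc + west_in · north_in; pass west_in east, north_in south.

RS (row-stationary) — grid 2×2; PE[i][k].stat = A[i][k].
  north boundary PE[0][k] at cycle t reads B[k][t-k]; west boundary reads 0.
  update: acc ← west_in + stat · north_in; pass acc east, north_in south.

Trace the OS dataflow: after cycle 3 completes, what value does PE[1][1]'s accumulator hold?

Tracing OS — 2×2 array, target PE[1][1]:
  after 0 — PE[0][1] acc=0, pass-E 0, pass-S 0
  after 0 — PE[1][0] acc=0, pass-E 0, pass-S 0
  after 0 — PE[1][1] acc=0, pass-E 0, pass-S 0
  after 1 — PE[0][1] acc=16, pass-E 2, pass-S 8
  after 1 — PE[1][0] acc=7, pass-E 7, pass-S 1
  after 1 — PE[1][1] acc=0, pass-E 0, pass-S 0
  after 2 — PE[0][1] acc=22, pass-E 1, pass-S 6
  after 2 — PE[1][0] acc=27, pass-E 5, pass-S 4
  after 2 — PE[1][1] acc=56, pass-E 7, pass-S 8
  after 3 — PE[0][1] acc=22, pass-E 0, pass-S 0
  after 3 — PE[1][0] acc=27, pass-E 0, pass-S 0
  after 3 — PE[1][1] acc=86, pass-E 5, pass-S 6

PE[1][1].acc = 86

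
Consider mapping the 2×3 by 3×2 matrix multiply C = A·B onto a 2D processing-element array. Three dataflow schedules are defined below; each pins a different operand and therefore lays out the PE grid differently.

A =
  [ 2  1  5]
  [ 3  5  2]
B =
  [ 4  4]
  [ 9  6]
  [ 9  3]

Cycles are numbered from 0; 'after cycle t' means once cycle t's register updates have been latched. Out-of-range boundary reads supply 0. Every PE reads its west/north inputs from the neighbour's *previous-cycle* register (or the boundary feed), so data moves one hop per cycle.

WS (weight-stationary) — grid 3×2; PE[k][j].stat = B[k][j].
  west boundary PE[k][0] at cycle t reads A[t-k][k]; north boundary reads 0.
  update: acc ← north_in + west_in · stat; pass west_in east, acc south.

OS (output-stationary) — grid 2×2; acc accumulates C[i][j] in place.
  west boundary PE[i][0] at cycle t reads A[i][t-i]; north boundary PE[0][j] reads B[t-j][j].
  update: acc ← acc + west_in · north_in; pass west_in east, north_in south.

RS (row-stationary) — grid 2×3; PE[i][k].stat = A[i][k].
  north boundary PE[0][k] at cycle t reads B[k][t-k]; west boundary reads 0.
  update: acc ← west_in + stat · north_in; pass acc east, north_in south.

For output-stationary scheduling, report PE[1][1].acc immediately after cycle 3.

PE[1][1].acc = 42

Tracing OS — 2×2 array, target PE[1][1]:
  after 0 — PE[0][1] acc=0, pass-E 0, pass-S 0
  after 0 — PE[1][0] acc=0, pass-E 0, pass-S 0
  after 0 — PE[1][1] acc=0, pass-E 0, pass-S 0
  after 1 — PE[0][1] acc=8, pass-E 2, pass-S 4
  after 1 — PE[1][0] acc=12, pass-E 3, pass-S 4
  after 1 — PE[1][1] acc=0, pass-E 0, pass-S 0
  after 2 — PE[0][1] acc=14, pass-E 1, pass-S 6
  after 2 — PE[1][0] acc=57, pass-E 5, pass-S 9
  after 2 — PE[1][1] acc=12, pass-E 3, pass-S 4
  after 3 — PE[0][1] acc=29, pass-E 5, pass-S 3
  after 3 — PE[1][0] acc=75, pass-E 2, pass-S 9
  after 3 — PE[1][1] acc=42, pass-E 5, pass-S 6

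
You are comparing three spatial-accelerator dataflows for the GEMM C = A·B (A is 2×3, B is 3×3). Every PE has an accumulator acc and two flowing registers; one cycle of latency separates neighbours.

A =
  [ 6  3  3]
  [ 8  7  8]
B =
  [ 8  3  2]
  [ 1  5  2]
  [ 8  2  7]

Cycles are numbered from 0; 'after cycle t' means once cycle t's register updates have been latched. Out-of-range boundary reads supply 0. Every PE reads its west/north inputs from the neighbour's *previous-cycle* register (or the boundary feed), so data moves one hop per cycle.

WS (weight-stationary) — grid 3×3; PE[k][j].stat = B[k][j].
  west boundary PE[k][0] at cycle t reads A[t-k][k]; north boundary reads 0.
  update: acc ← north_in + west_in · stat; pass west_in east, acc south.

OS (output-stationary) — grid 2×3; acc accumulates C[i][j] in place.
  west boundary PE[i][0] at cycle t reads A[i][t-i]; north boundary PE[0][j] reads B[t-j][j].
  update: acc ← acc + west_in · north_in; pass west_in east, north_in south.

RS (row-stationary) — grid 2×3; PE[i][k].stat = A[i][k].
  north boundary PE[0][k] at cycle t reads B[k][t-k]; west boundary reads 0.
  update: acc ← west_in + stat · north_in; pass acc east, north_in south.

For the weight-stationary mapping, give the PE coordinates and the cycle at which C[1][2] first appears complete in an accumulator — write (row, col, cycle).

WS — PE[2][2] is where C[1][2] collects:
  c0 r2c2: 0 / 0 / 0
  c1 r2c2: 0 / 0 / 0
  c2 r2c2: 0 / 0 / 0
  c3 r2c2: 0 / 0 / 0
  c4 r2c2: 39 / 3 / 39
  c5 r2c2: 86 / 8 / 86

(row, col, cycle) = (2, 2, 5)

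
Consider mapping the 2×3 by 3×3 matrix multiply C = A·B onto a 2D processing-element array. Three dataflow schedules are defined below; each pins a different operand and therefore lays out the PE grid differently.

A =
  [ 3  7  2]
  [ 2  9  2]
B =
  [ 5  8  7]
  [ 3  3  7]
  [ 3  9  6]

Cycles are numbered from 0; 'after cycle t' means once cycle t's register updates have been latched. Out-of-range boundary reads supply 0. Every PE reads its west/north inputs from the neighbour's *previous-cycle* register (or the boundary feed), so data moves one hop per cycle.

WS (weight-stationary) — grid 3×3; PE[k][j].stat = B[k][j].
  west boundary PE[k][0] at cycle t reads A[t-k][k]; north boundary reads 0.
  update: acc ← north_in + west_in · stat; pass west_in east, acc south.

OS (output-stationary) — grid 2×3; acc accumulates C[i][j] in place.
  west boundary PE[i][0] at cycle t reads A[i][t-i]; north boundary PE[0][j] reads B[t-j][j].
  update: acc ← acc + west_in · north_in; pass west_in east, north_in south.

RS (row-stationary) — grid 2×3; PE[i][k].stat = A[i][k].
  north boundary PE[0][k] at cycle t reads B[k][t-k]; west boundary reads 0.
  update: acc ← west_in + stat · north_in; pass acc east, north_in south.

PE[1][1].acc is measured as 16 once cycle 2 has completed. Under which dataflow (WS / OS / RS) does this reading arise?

dataflow = OS

WS (3×3 grid), PE[1][1]:
  c0 r1c1: 0 / 0 / 0
  c1 r1c1: 0 / 0 / 0
  c2 r1c1: 45 / 7 / 45
OS (2×3 grid), PE[1][1]:
  c0 r1c1: 0 / 0 / 0
  c1 r1c1: 0 / 0 / 0
  c2 r1c1: 16 / 2 / 8
RS (2×3 grid), PE[1][1]:
  c0 r1c1: 0 / 0 / 0
  c1 r1c1: 0 / 0 / 0
  c2 r1c1: 37 / 37 / 3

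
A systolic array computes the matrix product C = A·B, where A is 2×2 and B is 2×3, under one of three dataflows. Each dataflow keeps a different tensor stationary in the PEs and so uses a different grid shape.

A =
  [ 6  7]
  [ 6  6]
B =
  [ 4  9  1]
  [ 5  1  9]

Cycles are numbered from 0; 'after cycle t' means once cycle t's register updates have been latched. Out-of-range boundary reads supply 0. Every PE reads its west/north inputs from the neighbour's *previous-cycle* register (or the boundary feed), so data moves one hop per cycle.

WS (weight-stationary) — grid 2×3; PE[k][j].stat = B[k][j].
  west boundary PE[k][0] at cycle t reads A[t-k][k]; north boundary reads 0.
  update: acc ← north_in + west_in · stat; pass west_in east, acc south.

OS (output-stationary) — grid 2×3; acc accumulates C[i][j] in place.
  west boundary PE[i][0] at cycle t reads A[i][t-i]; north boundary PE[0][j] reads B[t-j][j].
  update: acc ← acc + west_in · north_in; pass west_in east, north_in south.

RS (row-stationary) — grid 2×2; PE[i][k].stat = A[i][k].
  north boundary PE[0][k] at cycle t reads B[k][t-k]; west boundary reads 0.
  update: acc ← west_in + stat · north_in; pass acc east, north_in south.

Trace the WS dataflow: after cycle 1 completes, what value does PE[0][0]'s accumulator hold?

WS on a 2×3 grid — tracing PE[0][0] and its feeders:
  cycle 0: PE[0][0] → acc 24, east 6, south 24
  cycle 1: PE[0][0] → acc 24, east 6, south 24

PE[0][0].acc = 24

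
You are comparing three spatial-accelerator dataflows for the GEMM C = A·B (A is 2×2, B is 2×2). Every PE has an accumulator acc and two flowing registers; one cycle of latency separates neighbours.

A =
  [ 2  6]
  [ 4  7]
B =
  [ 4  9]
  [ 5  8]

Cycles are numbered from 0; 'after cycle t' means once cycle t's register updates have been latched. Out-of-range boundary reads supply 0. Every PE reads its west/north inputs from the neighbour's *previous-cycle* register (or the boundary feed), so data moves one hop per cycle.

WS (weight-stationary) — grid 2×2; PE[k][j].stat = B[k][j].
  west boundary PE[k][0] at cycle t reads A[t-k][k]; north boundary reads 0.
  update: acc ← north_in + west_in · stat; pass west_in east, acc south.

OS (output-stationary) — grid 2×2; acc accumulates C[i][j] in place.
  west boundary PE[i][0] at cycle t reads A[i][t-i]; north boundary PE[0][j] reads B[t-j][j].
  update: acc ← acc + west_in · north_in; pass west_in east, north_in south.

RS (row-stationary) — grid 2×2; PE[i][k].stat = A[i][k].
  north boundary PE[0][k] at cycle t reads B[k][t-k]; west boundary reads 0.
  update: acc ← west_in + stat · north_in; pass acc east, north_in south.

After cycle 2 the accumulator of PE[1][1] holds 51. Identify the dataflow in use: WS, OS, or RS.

WS [2×2] PE[1][1] across cycles:
  c0 r1c1: 0 / 0 / 0
  c1 r1c1: 0 / 0 / 0
  c2 r1c1: 66 / 6 / 66
OS [2×2] PE[1][1] across cycles:
  c0 r1c1: 0 / 0 / 0
  c1 r1c1: 0 / 0 / 0
  c2 r1c1: 36 / 4 / 9
RS [2×2] PE[1][1] across cycles:
  c0 r1c1: 0 / 0 / 0
  c1 r1c1: 0 / 0 / 0
  c2 r1c1: 51 / 51 / 5

dataflow = RS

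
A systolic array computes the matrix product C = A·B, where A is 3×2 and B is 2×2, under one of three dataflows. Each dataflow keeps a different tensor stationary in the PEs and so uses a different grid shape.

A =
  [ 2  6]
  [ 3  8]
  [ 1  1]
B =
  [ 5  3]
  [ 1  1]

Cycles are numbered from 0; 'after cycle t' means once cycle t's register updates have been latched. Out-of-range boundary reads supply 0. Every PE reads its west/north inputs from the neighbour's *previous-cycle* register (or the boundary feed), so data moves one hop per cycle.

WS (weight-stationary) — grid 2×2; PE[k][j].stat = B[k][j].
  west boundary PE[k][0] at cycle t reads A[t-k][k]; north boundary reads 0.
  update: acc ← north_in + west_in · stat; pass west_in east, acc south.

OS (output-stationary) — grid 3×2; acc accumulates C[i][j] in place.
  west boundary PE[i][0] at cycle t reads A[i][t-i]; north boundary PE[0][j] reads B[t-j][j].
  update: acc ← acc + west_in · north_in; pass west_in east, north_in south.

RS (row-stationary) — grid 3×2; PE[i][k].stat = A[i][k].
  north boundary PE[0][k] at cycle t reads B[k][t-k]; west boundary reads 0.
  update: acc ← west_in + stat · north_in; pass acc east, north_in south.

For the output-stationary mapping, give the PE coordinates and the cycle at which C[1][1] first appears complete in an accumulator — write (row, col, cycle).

(row, col, cycle) = (1, 1, 3)

OS — PE[1][1] is where C[1][1] collects:
  [0] (1,1) acc=0 (h:0 v:0)
  [1] (1,1) acc=0 (h:0 v:0)
  [2] (1,1) acc=9 (h:3 v:3)
  [3] (1,1) acc=17 (h:8 v:1)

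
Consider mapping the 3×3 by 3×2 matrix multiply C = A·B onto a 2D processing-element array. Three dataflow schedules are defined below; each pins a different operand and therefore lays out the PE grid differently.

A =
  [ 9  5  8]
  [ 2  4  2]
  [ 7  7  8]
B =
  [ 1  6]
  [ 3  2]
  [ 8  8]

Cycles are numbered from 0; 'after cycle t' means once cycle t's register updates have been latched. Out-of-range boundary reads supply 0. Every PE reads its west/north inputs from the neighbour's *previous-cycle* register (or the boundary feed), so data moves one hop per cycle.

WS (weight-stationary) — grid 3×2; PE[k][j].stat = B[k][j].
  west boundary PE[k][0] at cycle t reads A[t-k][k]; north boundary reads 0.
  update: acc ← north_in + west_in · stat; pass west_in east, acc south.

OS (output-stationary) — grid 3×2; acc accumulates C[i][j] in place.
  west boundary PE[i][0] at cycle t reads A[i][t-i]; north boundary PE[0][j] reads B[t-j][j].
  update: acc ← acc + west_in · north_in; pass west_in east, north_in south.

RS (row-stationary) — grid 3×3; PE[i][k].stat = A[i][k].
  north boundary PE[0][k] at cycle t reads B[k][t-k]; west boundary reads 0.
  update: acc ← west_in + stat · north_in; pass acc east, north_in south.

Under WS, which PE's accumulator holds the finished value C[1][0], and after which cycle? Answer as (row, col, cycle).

Under WS, C[1][0] lands at PE[2][0]:
  after 0 — PE[2][0] acc=0, pass-E 0, pass-S 0
  after 1 — PE[2][0] acc=0, pass-E 0, pass-S 0
  after 2 — PE[2][0] acc=88, pass-E 8, pass-S 88
  after 3 — PE[2][0] acc=30, pass-E 2, pass-S 30

(row, col, cycle) = (2, 0, 3)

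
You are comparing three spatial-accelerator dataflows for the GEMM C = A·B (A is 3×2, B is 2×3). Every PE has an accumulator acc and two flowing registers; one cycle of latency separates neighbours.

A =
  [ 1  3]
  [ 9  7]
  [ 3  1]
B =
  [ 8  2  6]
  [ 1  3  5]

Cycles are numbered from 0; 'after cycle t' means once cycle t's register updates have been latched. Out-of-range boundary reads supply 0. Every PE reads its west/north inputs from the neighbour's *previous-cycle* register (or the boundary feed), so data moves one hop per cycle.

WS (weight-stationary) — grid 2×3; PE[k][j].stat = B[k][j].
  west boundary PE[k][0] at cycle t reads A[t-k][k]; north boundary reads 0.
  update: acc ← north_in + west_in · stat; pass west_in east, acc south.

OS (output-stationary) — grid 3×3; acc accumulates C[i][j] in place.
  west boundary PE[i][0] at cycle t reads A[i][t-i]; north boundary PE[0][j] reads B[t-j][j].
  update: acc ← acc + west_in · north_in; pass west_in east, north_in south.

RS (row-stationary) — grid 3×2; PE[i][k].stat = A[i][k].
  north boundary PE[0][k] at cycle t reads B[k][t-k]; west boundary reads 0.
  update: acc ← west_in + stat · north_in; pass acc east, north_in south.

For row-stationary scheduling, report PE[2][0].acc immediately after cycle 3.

RS on a 3×2 grid — tracing PE[2][0] and its feeders:
  cycle 0: PE[1][0] → acc 0, east 0, south 0
  cycle 0: PE[2][0] → acc 0, east 0, south 0
  cycle 1: PE[1][0] → acc 72, east 72, south 8
  cycle 1: PE[2][0] → acc 0, east 0, south 0
  cycle 2: PE[1][0] → acc 18, east 18, south 2
  cycle 2: PE[2][0] → acc 24, east 24, south 8
  cycle 3: PE[1][0] → acc 54, east 54, south 6
  cycle 3: PE[2][0] → acc 6, east 6, south 2

PE[2][0].acc = 6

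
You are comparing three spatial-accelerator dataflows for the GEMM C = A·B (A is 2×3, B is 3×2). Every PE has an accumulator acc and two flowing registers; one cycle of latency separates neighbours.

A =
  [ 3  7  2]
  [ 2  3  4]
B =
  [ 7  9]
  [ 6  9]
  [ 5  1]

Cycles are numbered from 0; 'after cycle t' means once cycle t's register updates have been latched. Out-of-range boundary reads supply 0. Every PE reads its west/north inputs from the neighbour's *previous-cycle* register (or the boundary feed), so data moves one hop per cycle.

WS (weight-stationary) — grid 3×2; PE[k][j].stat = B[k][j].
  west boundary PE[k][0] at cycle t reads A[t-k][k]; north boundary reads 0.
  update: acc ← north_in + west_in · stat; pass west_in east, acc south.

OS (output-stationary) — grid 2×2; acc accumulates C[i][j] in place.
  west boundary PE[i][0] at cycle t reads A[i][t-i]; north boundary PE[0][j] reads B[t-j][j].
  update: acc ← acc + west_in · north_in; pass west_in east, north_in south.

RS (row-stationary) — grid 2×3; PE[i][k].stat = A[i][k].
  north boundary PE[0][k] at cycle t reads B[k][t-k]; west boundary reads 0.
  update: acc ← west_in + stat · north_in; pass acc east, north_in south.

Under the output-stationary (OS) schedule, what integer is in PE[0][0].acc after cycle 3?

PE[0][0].acc = 73

OS (2×2). Following PE[0][0] plus its west/north inputs:
  [0] (0,0) acc=21 (h:3 v:7)
  [1] (0,0) acc=63 (h:7 v:6)
  [2] (0,0) acc=73 (h:2 v:5)
  [3] (0,0) acc=73 (h:0 v:0)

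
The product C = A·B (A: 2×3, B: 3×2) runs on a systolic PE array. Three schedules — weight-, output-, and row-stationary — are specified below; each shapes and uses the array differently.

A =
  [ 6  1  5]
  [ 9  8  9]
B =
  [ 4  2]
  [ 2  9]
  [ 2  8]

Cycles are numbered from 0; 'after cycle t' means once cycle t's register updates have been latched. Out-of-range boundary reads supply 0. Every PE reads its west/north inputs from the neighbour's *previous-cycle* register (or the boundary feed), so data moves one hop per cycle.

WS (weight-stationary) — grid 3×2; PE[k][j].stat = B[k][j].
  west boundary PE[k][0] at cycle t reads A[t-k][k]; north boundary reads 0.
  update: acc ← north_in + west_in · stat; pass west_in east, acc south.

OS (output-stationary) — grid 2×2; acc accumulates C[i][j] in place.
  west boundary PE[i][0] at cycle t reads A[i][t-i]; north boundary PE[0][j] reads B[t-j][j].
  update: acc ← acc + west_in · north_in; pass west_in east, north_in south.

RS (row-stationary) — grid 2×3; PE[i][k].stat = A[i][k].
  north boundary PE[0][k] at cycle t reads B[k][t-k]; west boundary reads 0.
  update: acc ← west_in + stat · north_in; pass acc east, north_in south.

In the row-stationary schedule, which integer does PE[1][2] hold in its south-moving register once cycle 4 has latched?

RS on a 2×3 grid — tracing PE[1][2] and its feeders:
  c0 r0c2: 0 / 0 / 0
  c0 r1c1: 0 / 0 / 0
  c0 r1c2: 0 / 0 / 0
  c1 r0c2: 0 / 0 / 0
  c1 r1c1: 0 / 0 / 0
  c1 r1c2: 0 / 0 / 0
  c2 r0c2: 36 / 36 / 2
  c2 r1c1: 52 / 52 / 2
  c2 r1c2: 0 / 0 / 0
  c3 r0c2: 61 / 61 / 8
  c3 r1c1: 90 / 90 / 9
  c3 r1c2: 70 / 70 / 2
  c4 r0c2: 0 / 0 / 0
  c4 r1c1: 0 / 0 / 0
  c4 r1c2: 162 / 162 / 8

register = 8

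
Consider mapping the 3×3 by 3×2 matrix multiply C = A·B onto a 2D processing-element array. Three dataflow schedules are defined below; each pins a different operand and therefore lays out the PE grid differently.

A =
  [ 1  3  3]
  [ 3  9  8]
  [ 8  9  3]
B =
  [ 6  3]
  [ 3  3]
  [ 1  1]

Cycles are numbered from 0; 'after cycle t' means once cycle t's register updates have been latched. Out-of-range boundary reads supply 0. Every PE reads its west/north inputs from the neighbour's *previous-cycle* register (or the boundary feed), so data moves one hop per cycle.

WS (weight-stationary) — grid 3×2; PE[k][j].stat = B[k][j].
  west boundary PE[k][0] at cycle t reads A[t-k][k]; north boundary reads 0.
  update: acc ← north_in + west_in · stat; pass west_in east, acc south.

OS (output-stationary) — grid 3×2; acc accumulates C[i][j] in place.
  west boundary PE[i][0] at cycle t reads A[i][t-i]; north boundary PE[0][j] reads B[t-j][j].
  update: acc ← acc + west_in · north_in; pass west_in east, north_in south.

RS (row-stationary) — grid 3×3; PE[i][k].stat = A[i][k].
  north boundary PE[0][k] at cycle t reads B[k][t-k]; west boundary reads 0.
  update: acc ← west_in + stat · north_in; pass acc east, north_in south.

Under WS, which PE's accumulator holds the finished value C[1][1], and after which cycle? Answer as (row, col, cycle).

Under WS, C[1][1] lands at PE[2][1]:
  step 0 · PE2,1: acc=0; fwd→0 fwd↓0
  step 1 · PE2,1: acc=0; fwd→0 fwd↓0
  step 2 · PE2,1: acc=0; fwd→0 fwd↓0
  step 3 · PE2,1: acc=15; fwd→3 fwd↓15
  step 4 · PE2,1: acc=44; fwd→8 fwd↓44

(row, col, cycle) = (2, 1, 4)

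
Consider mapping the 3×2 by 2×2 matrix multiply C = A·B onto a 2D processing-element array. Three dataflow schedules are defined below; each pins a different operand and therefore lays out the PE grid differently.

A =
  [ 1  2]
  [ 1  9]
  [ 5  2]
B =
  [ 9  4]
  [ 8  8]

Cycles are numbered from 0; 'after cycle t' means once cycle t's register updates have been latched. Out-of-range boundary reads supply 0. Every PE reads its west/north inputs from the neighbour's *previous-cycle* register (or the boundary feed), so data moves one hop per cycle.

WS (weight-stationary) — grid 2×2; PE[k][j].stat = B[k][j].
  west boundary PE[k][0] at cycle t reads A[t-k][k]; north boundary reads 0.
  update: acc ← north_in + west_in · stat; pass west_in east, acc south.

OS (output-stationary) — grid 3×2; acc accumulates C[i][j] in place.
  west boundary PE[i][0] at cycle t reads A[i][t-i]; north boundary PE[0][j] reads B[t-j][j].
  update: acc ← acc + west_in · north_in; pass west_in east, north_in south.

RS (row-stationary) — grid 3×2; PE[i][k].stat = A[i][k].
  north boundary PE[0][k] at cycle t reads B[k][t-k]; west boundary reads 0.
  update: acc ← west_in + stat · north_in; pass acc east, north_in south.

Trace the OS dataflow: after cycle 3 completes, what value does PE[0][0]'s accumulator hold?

OS on a 3×2 grid — tracing PE[0][0] and its feeders:
  @0  [0,0]  acc 9  |  →1  ↓9
  @1  [0,0]  acc 25  |  →2  ↓8
  @2  [0,0]  acc 25  |  →0  ↓0
  @3  [0,0]  acc 25  |  →0  ↓0

PE[0][0].acc = 25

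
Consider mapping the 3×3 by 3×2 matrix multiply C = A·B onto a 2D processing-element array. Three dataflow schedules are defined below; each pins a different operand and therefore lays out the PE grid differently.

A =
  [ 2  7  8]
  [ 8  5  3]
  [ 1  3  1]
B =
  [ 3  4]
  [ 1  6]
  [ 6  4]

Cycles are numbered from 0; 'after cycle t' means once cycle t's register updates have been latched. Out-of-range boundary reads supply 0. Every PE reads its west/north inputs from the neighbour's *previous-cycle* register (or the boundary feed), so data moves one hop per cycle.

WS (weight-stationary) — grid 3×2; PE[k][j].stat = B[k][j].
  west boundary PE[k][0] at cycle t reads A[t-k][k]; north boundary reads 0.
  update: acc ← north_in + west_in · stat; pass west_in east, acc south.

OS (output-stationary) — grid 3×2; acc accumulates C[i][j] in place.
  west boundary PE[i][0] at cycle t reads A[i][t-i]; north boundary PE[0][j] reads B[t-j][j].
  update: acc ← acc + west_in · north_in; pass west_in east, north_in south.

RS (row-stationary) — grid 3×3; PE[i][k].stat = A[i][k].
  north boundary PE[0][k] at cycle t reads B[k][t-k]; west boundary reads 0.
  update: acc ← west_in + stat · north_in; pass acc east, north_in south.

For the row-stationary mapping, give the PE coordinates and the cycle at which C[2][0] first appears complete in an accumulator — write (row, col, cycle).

RS: C[2][0] accumulates in PE[2][2]:
  step 0 · PE2,2: acc=0; fwd→0 fwd↓0
  step 1 · PE2,2: acc=0; fwd→0 fwd↓0
  step 2 · PE2,2: acc=0; fwd→0 fwd↓0
  step 3 · PE2,2: acc=0; fwd→0 fwd↓0
  step 4 · PE2,2: acc=12; fwd→12 fwd↓6

(row, col, cycle) = (2, 2, 4)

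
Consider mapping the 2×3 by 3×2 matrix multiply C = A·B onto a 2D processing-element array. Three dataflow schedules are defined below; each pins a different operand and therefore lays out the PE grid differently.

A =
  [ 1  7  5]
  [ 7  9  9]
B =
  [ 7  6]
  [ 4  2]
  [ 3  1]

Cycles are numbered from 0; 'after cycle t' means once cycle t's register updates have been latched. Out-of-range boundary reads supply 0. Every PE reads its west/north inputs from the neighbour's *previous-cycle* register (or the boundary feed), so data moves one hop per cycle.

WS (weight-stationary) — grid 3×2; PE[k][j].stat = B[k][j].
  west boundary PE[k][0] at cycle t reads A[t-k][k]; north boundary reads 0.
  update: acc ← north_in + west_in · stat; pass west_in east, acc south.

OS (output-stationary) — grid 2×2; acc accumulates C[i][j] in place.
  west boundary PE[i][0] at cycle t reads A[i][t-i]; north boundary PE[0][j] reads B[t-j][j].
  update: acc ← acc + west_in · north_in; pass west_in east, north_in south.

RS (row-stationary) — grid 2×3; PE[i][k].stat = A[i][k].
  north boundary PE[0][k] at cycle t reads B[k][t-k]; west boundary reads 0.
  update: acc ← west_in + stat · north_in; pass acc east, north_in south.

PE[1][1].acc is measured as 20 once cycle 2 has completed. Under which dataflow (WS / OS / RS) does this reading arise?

dataflow = WS

WS [3×2] PE[1][1] across cycles:
  0: (1,1).acc=0  regs=<0,0>
  1: (1,1).acc=0  regs=<0,0>
  2: (1,1).acc=20  regs=<7,20>
OS [2×2] PE[1][1] across cycles:
  0: (1,1).acc=0  regs=<0,0>
  1: (1,1).acc=0  regs=<0,0>
  2: (1,1).acc=42  regs=<7,6>
RS [2×3] PE[1][1] across cycles:
  0: (1,1).acc=0  regs=<0,0>
  1: (1,1).acc=0  regs=<0,0>
  2: (1,1).acc=85  regs=<85,4>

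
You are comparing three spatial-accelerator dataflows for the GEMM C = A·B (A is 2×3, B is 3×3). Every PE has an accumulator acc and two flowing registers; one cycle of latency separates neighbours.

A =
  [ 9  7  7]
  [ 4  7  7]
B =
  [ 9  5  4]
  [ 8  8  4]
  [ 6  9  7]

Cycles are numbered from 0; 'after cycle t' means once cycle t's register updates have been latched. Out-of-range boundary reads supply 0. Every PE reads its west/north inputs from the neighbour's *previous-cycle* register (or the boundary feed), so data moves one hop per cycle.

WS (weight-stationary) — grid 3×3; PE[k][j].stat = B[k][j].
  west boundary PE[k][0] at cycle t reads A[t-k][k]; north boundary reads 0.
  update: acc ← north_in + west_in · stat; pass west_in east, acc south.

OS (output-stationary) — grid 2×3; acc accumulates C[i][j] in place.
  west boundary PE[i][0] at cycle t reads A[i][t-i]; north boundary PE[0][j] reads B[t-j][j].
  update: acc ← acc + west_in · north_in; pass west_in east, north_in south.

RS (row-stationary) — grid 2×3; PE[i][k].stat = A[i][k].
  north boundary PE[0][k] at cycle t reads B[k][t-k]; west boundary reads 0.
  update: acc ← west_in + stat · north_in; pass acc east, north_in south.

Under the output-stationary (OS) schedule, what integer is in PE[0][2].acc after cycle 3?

OS on a 2×3 grid — tracing PE[0][2] and its feeders:
  c0 r0c1: 0 / 0 / 0
  c0 r0c2: 0 / 0 / 0
  c1 r0c1: 45 / 9 / 5
  c1 r0c2: 0 / 0 / 0
  c2 r0c1: 101 / 7 / 8
  c2 r0c2: 36 / 9 / 4
  c3 r0c1: 164 / 7 / 9
  c3 r0c2: 64 / 7 / 4

PE[0][2].acc = 64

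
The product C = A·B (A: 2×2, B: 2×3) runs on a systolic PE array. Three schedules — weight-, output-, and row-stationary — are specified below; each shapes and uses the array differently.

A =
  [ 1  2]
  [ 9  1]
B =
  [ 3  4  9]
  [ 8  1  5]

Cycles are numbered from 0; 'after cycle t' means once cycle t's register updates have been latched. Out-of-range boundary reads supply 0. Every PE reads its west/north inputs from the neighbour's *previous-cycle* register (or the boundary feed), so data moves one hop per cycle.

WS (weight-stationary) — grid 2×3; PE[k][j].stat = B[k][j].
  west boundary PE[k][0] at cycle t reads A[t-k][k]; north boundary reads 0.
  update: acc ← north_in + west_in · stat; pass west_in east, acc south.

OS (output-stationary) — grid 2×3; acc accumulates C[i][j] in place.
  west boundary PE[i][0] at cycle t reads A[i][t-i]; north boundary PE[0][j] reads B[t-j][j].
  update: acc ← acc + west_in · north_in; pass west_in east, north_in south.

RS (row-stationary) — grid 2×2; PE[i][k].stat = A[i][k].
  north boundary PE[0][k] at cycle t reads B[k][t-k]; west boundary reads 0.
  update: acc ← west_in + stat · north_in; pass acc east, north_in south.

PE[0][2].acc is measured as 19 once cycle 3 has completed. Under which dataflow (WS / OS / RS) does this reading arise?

WS [2×3] PE[0][2] across cycles:
  [0] (0,2) acc=0 (h:0 v:0)
  [1] (0,2) acc=0 (h:0 v:0)
  [2] (0,2) acc=9 (h:1 v:9)
  [3] (0,2) acc=81 (h:9 v:81)
OS [2×3] PE[0][2] across cycles:
  [0] (0,2) acc=0 (h:0 v:0)
  [1] (0,2) acc=0 (h:0 v:0)
  [2] (0,2) acc=9 (h:1 v:9)
  [3] (0,2) acc=19 (h:2 v:5)
RS (2×2): PE[0][2] does not exist.

dataflow = OS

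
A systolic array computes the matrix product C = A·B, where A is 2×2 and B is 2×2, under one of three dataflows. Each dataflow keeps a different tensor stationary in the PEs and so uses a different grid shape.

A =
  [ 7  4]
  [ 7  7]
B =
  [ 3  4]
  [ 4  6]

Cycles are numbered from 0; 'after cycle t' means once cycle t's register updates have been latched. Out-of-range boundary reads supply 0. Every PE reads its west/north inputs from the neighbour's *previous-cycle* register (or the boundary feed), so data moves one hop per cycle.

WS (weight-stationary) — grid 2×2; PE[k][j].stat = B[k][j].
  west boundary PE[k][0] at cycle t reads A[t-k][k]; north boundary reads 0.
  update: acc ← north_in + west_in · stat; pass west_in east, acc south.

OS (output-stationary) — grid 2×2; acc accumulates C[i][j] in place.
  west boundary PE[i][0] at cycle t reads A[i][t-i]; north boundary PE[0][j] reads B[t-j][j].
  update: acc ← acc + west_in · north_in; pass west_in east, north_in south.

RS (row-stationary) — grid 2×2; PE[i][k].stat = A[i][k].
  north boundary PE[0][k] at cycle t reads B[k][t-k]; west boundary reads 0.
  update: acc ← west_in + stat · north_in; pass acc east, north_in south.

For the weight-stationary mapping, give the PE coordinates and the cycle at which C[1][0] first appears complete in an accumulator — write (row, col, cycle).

(row, col, cycle) = (1, 0, 2)

WS: C[1][0] accumulates in PE[1][0]:
  [0] (1,0) acc=0 (h:0 v:0)
  [1] (1,0) acc=37 (h:4 v:37)
  [2] (1,0) acc=49 (h:7 v:49)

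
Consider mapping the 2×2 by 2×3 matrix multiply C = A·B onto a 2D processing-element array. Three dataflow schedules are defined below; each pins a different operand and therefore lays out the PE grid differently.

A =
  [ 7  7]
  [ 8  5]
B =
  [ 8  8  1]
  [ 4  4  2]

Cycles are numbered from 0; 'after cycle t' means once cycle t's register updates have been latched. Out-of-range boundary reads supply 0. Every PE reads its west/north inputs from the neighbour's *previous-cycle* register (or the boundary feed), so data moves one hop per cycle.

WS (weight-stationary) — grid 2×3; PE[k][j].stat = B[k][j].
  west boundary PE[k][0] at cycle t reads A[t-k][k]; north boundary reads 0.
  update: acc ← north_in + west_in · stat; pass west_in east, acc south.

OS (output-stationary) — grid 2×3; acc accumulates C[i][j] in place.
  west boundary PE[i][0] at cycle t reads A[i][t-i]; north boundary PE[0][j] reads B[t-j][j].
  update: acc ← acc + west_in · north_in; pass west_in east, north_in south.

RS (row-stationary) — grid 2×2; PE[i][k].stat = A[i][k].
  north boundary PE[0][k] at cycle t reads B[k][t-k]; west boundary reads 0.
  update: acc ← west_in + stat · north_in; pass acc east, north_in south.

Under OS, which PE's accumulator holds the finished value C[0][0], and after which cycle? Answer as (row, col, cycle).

(row, col, cycle) = (0, 0, 1)

OS: C[0][0] accumulates in PE[0][0]:
  @0  [0,0]  acc 56  |  →7  ↓8
  @1  [0,0]  acc 84  |  →7  ↓4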